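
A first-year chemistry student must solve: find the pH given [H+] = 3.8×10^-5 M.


pH = -log10([H+]) = -log10(3.8×10^-5)
= 5 - log10(3.8)
= 5 - 0.58
= 4.42

4.42


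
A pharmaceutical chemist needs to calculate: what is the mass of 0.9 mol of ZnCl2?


M(ZnCl2) = 136.28 g/mol
mass = n × M = 0.9 × 136.28 = 122.65 g

122.65 g


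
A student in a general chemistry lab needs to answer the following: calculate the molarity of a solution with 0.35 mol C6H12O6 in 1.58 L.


M = n/V = 0.35/1.58 = 0.222 mol/L

0.222 M


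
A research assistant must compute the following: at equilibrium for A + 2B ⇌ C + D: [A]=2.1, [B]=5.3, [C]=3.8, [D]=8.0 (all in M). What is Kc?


Kc = [C][D]/([A][B]^2)
= (3.8^1 × 8.0^1)/(2.1^1 × 5.3^2)
= 30.4/58.989
= 0.5154

0.5154


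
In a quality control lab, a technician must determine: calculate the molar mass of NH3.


M(NH3) = 1×14.01 + 3×1.008
= 14.01 + 3.02
= 17.03 g/mol

17.03 g/mol


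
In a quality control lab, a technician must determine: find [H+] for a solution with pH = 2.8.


[H+] = 10^(-pH) = 10^(-2.8)
= 1.58×10^-3 M

1.58×10^-3 M


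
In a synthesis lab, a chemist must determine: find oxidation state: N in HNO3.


(+1) + x + 3(-2) = 0, so x = +5
Oxidation number: +5

+5


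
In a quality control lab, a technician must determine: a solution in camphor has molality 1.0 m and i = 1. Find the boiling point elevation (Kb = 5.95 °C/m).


ΔTb = Kb × m × i
= 5.95 × 1.0 × 1
= 5.95 °C

5.95 °C


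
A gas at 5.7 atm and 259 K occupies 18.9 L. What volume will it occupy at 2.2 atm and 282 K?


P1V1/T1 = P2V2/T2
V2 = P1V1T2/(T1P2)
= 5.7×18.9×282/(259×2.2)
= 53.317 L

53.317 L


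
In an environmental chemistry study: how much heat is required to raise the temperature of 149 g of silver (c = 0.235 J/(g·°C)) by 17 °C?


q = mcΔT = 149 × 0.235 × 17
= 595.26 J

595.26 J


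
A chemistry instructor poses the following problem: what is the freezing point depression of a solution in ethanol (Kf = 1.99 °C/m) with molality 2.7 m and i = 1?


ΔTf = Kf × m × i
= 1.99 × 2.7 × 1
= 5.373 °C

5.373 °C


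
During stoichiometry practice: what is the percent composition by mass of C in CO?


M(CO) = 1×12.01 + 1×16.0 = 28.01 g/mol
Mass of C = 1 × 12.01 = 12.01 g/mol
% C = 12.01/28.01 × 100 = 42.88%

42.88%


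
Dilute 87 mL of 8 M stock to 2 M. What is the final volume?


C1V1 = C2V2
8 × 87 = 2 × V2
V2 = 696/2 = 348.0 mL

348.0 mL


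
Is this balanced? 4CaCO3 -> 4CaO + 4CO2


Equation: 4CaCO3 -> 4CaO + 4CO2
Check atoms: C: 4=4, Ca: 4=4, O: 12=12
Balanced

Yes, balanced


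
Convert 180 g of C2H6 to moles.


M(C2H6) = 30.07 g/mol
n = mass/M = 180/30.07 = 5.986 mol

5.986 mol


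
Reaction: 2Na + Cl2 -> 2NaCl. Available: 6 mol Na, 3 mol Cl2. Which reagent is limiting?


Mole ratio available / coefficient:
  Na: 6/2 = 3.000
  Cl2: 3/1 = 3.000
Smaller ratio is limiting.

neither (stoichiometric); Na and Cl2 are fully consumed


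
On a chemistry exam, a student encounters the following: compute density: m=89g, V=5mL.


ρ = mass/volume
= 89/5
= 17.8 g/mL

17.8 g/mL


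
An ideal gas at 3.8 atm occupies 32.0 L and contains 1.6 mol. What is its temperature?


PV = nRT  (R = 0.08206 L·atm/(mol·K))
T = PV/(nR) = 3.8×32.0/(1.6×0.08206)
= 121.60/0.131296
= 926.15 K

926.15 K


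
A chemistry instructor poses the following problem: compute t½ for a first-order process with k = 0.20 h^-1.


t½ = ln2/k = 0.693147/(0.20 h^-1)
= 3.466 h

3.466 h


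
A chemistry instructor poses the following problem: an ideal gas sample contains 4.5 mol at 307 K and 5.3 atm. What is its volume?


PV = nRT  (R = 0.08206 L·atm/(mol·K))
V = nRT/P = 4.5×0.08206×307/5.3
= 21.39 L

21.39 L


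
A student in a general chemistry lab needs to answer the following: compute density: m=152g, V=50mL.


ρ = mass/volume
= 152/50
= 3.04 g/mL

3.04 g/mL


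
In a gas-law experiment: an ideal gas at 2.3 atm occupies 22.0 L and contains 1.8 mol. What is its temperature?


PV = nRT  (R = 0.08206 L·atm/(mol·K))
T = PV/(nR) = 2.3×22.0/(1.8×0.08206)
= 50.60/0.147708
= 342.57 K

342.57 K


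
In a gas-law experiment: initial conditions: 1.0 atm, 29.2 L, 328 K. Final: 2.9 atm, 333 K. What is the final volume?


P1V1/T1 = P2V2/T2
V2 = P1V1T2/(T1P2)
= 1.0×29.2×333/(328×2.9)
= 10.222 L

10.222 L


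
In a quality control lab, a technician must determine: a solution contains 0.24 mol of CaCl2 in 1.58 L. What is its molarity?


M = n/V = 0.24/1.58 = 0.152 mol/L

0.152 M


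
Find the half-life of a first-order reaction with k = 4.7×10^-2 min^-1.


t½ = ln2/k = 0.693147/(4.7×10^-2 min^-1)
= 14.75 min

14.75 min


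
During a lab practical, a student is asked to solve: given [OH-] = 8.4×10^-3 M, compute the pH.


pOH = -log10([OH-]) = -log10(8.4×10^-3)
= 3 - log10(8.4) = 2.08
pH = 14 - pOH = 14 - 2.08 = 11.92

11.92


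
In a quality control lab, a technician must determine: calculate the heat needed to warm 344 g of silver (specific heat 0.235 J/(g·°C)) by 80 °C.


q = mcΔT = 344 × 0.235 × 80
= 6467.20 J

6467.20 J


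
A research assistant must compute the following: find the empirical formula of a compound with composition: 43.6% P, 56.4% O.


Assume 100 g sample. Moles of each element:
  P: 43.6/30.97 = 1.408 mol
  O: 56.4/16.0 = 3.525 mol
Divide by smallest (1.408):
  P: 1.408/1.408 = 1.0
  O: 3.525/1.408 = 2.5
Multiply all ratios by 2 to obtain whole numbers.
Empirical formula: P2O5

P2O5


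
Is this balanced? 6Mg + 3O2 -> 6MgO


Equation: 6Mg + 3O2 -> 6MgO
Check atoms: Mg: 6=6, O: 6=6
Balanced

Yes, balanced


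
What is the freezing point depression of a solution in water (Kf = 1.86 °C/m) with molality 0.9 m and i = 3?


ΔTf = Kf × m × i
= 1.86 × 0.9 × 3
= 5.022 °C

5.022 °C


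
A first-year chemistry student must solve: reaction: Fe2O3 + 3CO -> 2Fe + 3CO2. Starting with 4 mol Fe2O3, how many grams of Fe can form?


Mole ratio Fe:Fe2O3 = 2:1
n(Fe) = 4 × 2/1 = 8.000 mol
mass = 8.000 × 55.85 = 446.8 g

446.8 g


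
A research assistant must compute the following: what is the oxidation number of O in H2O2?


Peroxide: O is -1
Oxidation number: -1

-1


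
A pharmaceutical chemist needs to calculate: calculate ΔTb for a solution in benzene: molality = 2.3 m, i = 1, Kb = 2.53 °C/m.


ΔTb = Kb × m × i
= 2.53 × 2.3 × 1
= 5.819 °C

5.819 °C


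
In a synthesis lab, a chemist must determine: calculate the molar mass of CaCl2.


M(CaCl2) = 1×40.08 + 2×35.45
= 40.08 + 70.9
= 110.98 g/mol

110.98 g/mol


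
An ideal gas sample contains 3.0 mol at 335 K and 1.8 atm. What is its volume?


PV = nRT  (R = 0.08206 L·atm/(mol·K))
V = nRT/P = 3.0×0.08206×335/1.8
= 45.817 L

45.817 L


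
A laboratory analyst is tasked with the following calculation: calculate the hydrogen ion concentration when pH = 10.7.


[H+] = 10^(-pH) = 10^(-10.7)
= 2.0×10^-11 M

2.0×10^-11 M


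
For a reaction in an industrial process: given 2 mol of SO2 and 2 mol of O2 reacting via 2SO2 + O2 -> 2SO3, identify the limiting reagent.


Mole ratio available / coefficient:
  SO2: 2/2 = 1.000
  O2: 2/1 = 2.000
Smaller ratio is limiting.

SO2


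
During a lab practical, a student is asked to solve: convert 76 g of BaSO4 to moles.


M(BaSO4) = 233.4 g/mol
n = mass/M = 76/233.4 = 0.3256 mol

0.3256 mol


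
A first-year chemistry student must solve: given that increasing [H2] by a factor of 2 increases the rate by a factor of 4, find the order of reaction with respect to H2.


rate ∝ [H2]^n
2^n = 4 → n = 2
Order in H2: 2

2


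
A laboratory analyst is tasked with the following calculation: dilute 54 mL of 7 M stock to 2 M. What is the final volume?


C1V1 = C2V2
7 × 54 = 2 × V2
V2 = 378/2 = 189.0 mL

189.0 mL


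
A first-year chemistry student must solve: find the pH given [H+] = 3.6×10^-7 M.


pH = -log10([H+]) = -log10(3.6×10^-7)
= 7 - log10(3.6)
= 7 - 0.56
= 6.44

6.44


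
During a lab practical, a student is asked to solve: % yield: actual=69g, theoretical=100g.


% yield = actual/theoretical × 100
= 69/100 × 100
= 69.0%

69.0%


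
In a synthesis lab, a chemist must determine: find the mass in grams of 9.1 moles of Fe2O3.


M(Fe2O3) = 159.7 g/mol
mass = n × M = 9.1 × 159.7 = 1453.27 g

1453.27 g


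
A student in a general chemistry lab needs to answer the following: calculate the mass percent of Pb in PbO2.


M(PbO2) = 1×207.2 + 2×16.0 = 239.20 g/mol
Mass of Pb = 1 × 207.2 = 207.20 g/mol
% Pb = 207.20/239.20 × 100 = 86.62%

86.62%


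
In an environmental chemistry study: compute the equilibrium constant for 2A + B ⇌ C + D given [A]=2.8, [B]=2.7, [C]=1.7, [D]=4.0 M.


Kc = [C][D]/([A]^2[B])
= (1.7^1 × 4.0^1)/(2.8^2 × 2.7^1)
= 6.8/21.168
= 0.3212

0.3212


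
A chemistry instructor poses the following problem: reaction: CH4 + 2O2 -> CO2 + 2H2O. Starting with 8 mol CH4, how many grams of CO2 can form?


Mole ratio CO2:CH4 = 1:1
n(CO2) = 8 × 1/1 = 8.000 mol
mass = 8.000 × 44.01 = 352.08 g

352.08 g


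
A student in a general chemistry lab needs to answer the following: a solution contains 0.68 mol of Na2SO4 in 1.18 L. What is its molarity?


M = n/V = 0.68/1.18 = 0.576 mol/L

0.576 M


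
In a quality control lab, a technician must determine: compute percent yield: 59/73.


% yield = actual/theoretical × 100
= 59/73 × 100
= 80.82%

80.82%


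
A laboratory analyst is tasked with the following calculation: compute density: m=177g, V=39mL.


ρ = mass/volume
= 177/39
= 4.538 g/mL

4.538 g/mL


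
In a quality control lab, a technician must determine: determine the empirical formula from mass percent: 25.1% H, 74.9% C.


Assume 100 g sample. Moles of each element:
  H: 25.1/1.008 = 24.901 mol
  C: 74.9/12.01 = 6.236 mol
Divide by smallest (6.236):
  H: 24.901/6.236 = 3.99
  C: 6.236/6.236 = 1.0
Empirical formula: CH4

CH4


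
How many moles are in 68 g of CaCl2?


M(CaCl2) = 110.98 g/mol
n = mass/M = 68/110.98 = 0.6127 mol

0.6127 mol


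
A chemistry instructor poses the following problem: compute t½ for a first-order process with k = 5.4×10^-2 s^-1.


t½ = ln2/k = 0.693147/(5.4×10^-2 s^-1)
= 12.84 s

12.84 s


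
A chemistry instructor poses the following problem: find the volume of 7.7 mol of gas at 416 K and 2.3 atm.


PV = nRT  (R = 0.08206 L·atm/(mol·K))
V = nRT/P = 7.7×0.08206×416/2.3
= 114.285 L

114.285 L


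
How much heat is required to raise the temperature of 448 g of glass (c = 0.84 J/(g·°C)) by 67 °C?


q = mcΔT = 448 × 0.84 × 67
= 25213.44 J

25213.44 J


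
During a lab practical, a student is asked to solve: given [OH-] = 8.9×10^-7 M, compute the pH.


pOH = -log10([OH-]) = -log10(8.9×10^-7)
= 7 - log10(8.9) = 6.05
pH = 14 - pOH = 14 - 6.05 = 7.95

7.95


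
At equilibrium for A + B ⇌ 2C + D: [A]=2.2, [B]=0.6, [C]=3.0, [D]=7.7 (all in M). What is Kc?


Kc = [C]^2[D]/([A][B])
= (3.0^2 × 7.7^1)/(2.2^1 × 0.6^1)
= 69.3/1.32
= 52.50

52.50


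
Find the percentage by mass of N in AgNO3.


M(AgNO3) = 1×107.87 + 1×14.01 + 3×16.0 = 169.88 g/mol
Mass of N = 1 × 14.01 = 14.01 g/mol
% N = 14.01/169.88 × 100 = 8.25%

8.25%


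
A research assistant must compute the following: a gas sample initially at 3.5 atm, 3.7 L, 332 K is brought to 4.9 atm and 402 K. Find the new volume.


P1V1/T1 = P2V2/T2
V2 = P1V1T2/(T1P2)
= 3.5×3.7×402/(332×4.9)
= 3.2 L

3.2 L


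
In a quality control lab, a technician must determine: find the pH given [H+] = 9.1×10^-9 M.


pH = -log10([H+]) = -log10(9.1×10^-9)
= 9 - log10(9.1)
= 9 - 0.96
= 8.04

8.04


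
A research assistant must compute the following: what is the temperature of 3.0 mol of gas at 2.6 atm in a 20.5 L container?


PV = nRT  (R = 0.08206 L·atm/(mol·K))
T = PV/(nR) = 2.6×20.5/(3.0×0.08206)
= 53.30/0.246180
= 216.51 K

216.51 K


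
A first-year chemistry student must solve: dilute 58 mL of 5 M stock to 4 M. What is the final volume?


C1V1 = C2V2
5 × 58 = 4 × V2
V2 = 290/4 = 72.5 mL

72.5 mL


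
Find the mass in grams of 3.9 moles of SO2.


M(SO2) = 64.07 g/mol
mass = n × M = 3.9 × 64.07 = 249.87 g

249.87 g


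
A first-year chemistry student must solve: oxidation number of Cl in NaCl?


halide: -1
Oxidation number: -1

-1


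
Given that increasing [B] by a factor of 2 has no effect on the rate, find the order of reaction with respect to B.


rate ∝ [B]^n
rate ∝ [B]^0
Order in B: 0

0


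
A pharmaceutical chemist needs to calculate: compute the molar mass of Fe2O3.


M(Fe2O3) = 2×55.85 + 3×16.0
= 111.7 + 48.0
= 159.7 g/mol

159.7 g/mol


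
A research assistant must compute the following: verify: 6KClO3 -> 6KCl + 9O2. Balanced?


Equation: 6KClO3 -> 6KCl + 9O2
Check atoms: Cl: 6=6, K: 6=6, O: 18=18
Balanced

Yes, balanced


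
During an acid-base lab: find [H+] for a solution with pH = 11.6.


[H+] = 10^(-pH) = 10^(-11.6)
= 2.51×10^-12 M

2.51×10^-12 M


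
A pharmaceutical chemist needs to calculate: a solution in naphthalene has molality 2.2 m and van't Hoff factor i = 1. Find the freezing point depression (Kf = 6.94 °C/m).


ΔTf = Kf × m × i
= 6.94 × 2.2 × 1
= 15.268 °C

15.268 °C


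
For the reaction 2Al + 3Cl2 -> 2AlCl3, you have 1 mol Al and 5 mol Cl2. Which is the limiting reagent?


Mole ratio available / coefficient:
  Al: 1/2 = 0.500
  Cl2: 5/3 = 1.667
Smaller ratio is limiting.

Al


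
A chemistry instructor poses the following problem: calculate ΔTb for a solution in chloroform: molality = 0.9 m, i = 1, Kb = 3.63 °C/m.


ΔTb = Kb × m × i
= 3.63 × 0.9 × 1
= 3.267 °C

3.267 °C


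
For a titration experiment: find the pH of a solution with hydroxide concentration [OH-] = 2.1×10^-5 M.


pOH = -log10([OH-]) = -log10(2.1×10^-5)
= 5 - log10(2.1) = 4.68
pH = 14 - pOH = 14 - 4.68 = 9.32

9.32


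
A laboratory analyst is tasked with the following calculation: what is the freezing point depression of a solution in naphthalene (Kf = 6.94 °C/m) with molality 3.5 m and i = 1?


ΔTf = Kf × m × i
= 6.94 × 3.5 × 1
= 24.29 °C

24.29 °C


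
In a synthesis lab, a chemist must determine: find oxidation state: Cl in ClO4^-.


x + 4(-2) = -1, so x = +7
Oxidation number: +7

+7


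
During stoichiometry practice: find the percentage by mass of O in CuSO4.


M(CuSO4) = 1×63.55 + 1×32.07 + 4×16.0 = 159.62 g/mol
Mass of O = 4 × 16.0 = 64.00 g/mol
% O = 64.00/159.62 × 100 = 40.10%

40.10%


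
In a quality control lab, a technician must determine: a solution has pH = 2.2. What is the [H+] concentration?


[H+] = 10^(-pH) = 10^(-2.2)
= 6.31×10^-3 M

6.31×10^-3 M


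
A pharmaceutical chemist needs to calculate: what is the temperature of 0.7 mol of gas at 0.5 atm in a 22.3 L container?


PV = nRT  (R = 0.08206 L·atm/(mol·K))
T = PV/(nR) = 0.5×22.3/(0.7×0.08206)
= 11.15/0.057442
= 194.11 K

194.11 K


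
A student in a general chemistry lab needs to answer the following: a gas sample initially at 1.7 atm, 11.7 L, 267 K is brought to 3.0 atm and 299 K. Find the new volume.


P1V1/T1 = P2V2/T2
V2 = P1V1T2/(T1P2)
= 1.7×11.7×299/(267×3.0)
= 7.425 L

7.425 L


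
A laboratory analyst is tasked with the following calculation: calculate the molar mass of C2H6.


M(C2H6) = 2×12.01 + 6×1.008
= 24.02 + 6.05
= 30.07 g/mol

30.07 g/mol


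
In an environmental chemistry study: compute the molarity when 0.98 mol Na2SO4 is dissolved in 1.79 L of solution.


M = n/V = 0.98/1.79 = 0.547 mol/L

0.547 M


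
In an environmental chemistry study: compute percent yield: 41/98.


% yield = actual/theoretical × 100
= 41/98 × 100
= 41.84%

41.84%


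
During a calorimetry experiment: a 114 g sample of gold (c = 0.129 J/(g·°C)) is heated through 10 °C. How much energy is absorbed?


q = mcΔT = 114 × 0.129 × 10
= 147.06 J

147.06 J


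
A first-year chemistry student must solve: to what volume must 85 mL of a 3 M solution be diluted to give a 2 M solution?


C1V1 = C2V2
3 × 85 = 2 × V2
V2 = 255/2 = 127.5 mL

127.5 mL


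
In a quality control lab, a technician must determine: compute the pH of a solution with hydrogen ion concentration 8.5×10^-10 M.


pH = -log10([H+]) = -log10(8.5×10^-10)
= 10 - log10(8.5)
= 10 - 0.93
= 9.07

9.07


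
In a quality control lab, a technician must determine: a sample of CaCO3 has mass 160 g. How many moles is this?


M(CaCO3) = 100.09 g/mol
n = mass/M = 160/100.09 = 1.5986 mol

1.5986 mol


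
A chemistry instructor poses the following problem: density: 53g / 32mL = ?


ρ = mass/volume
= 53/32
= 1.656 g/mL

1.656 g/mL


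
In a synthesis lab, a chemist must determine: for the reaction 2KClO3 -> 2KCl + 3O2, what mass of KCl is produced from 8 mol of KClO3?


Mole ratio KCl:KClO3 = 2:2
n(KCl) = 8 × 2/2 = 8.000 mol
mass = 8.000 × 74.55 = 596.4 g

596.4 g


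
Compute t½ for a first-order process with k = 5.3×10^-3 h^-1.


t½ = ln2/k = 0.693147/(5.3×10^-3 h^-1)
= 130.8 h

130.8 h


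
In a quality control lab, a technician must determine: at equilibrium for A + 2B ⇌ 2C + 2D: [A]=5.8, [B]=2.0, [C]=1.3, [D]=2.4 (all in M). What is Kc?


Kc = [C]^2[D]^2/([A][B]^2)
= (1.3^2 × 2.4^2)/(5.8^1 × 2.0^2)
= 9.7344/23.2
= 0.4196

0.4196


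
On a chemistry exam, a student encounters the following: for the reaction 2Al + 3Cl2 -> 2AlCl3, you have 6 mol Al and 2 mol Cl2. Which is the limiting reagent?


Mole ratio available / coefficient:
  Al: 6/2 = 3.000
  Cl2: 2/3 = 0.667
Smaller ratio is limiting.

Cl2


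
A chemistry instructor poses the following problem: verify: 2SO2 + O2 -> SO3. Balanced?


Equation: 2SO2 + O2 -> SO3
Check atoms: O: 6≠3, S: 2≠1
Not balanced

No, not balanced


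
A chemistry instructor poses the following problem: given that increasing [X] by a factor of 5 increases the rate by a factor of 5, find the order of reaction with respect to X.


rate ∝ [X]^n
5^n = 5 → n = 1
Order in X: 1

1


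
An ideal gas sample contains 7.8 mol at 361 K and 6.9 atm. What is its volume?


PV = nRT  (R = 0.08206 L·atm/(mol·K))
V = nRT/P = 7.8×0.08206×361/6.9
= 33.488 L

33.488 L


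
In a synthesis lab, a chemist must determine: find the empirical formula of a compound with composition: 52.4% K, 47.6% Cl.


Assume 100 g sample. Moles of each element:
  K: 52.4/39.1 = 1.34 mol
  Cl: 47.6/35.45 = 1.343 mol
Divide by smallest (1.34):
  K: 1.34/1.34 = 1.0
  Cl: 1.343/1.34 = 1.0
Empirical formula: KCl

KCl


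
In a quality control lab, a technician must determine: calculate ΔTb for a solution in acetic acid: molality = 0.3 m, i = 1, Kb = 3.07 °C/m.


ΔTb = Kb × m × i
= 3.07 × 0.3 × 1
= 0.921 °C

0.921 °C


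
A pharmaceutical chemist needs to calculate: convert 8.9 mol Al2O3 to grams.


M(Al2O3) = 101.96 g/mol
mass = n × M = 8.9 × 101.96 = 907.44 g

907.44 g


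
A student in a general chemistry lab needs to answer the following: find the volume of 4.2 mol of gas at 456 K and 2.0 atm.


PV = nRT  (R = 0.08206 L·atm/(mol·K))
V = nRT/P = 4.2×0.08206×456/2.0
= 78.581 L

78.581 L


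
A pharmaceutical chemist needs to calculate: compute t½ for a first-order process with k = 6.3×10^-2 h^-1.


t½ = ln2/k = 0.693147/(6.3×10^-2 h^-1)
= 11.00 h

11.00 h


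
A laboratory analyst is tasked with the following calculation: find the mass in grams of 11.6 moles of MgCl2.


M(MgCl2) = 95.21 g/mol
mass = n × M = 11.6 × 95.21 = 1104.44 g

1104.44 g


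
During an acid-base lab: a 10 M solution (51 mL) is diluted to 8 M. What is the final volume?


C1V1 = C2V2
10 × 51 = 8 × V2
V2 = 510/8 = 63.75 mL

63.75 mL


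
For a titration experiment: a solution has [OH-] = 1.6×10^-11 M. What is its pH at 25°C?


pOH = -log10([OH-]) = -log10(1.6×10^-11)
= 11 - log10(1.6) = 10.8
pH = 14 - pOH = 14 - 10.8 = 3.2

3.2


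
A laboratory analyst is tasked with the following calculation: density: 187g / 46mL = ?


ρ = mass/volume
= 187/46
= 4.065 g/mL

4.065 g/mL


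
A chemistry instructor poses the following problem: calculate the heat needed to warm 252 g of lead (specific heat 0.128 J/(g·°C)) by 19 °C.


q = mcΔT = 252 × 0.128 × 19
= 612.86 J

612.86 J


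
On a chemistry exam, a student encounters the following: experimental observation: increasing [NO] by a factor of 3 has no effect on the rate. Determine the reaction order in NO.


rate ∝ [NO]^n
rate ∝ [NO]^0
Order in NO: 0

0


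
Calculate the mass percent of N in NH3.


M(NH3) = 1×14.01 + 3×1.008 = 17.034 g/mol
Mass of N = 1 × 14.01 = 14.01 g/mol
% N = 14.01/17.034 × 100 = 82.25%

82.25%


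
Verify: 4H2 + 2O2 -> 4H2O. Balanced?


Equation: 4H2 + 2O2 -> 4H2O
Check atoms: H: 8=8, O: 4=4
Balanced

Yes, balanced


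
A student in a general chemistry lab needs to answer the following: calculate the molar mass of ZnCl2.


M(ZnCl2) = 1×65.38 + 2×35.45
= 65.38 + 70.9
= 136.28 g/mol

136.28 g/mol


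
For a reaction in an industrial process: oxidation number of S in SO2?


x + 2(-2) = 0, so x = +4
Oxidation number: +4

+4


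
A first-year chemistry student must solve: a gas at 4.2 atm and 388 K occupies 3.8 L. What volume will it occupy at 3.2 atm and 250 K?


P1V1/T1 = P2V2/T2
V2 = P1V1T2/(T1P2)
= 4.2×3.8×250/(388×3.2)
= 3.214 L

3.214 L


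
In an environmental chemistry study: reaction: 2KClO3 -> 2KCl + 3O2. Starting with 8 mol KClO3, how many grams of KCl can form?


Mole ratio KCl:KClO3 = 2:2
n(KCl) = 8 × 2/2 = 8.000 mol
mass = 8.000 × 74.55 = 596.4 g

596.4 g


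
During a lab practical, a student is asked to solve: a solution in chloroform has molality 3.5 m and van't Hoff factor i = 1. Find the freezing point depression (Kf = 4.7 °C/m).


ΔTf = Kf × m × i
= 4.7 × 3.5 × 1
= 16.45 °C

16.45 °C


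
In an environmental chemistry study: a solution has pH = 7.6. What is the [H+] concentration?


[H+] = 10^(-pH) = 10^(-7.6)
= 2.51×10^-8 M

2.51×10^-8 M


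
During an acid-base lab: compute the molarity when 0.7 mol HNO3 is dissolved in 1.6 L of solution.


M = n/V = 0.7/1.6 = 0.438 mol/L

0.438 M


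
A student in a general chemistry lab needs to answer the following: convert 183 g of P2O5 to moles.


M(P2O5) = 141.94 g/mol
n = mass/M = 183/141.94 = 1.2893 mol

1.2893 mol


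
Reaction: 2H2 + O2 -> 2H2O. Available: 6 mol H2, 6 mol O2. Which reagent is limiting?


Mole ratio available / coefficient:
  H2: 6/2 = 3.000
  O2: 6/1 = 6.000
Smaller ratio is limiting.

H2


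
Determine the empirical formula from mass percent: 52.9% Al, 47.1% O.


Assume 100 g sample. Moles of each element:
  Al: 52.9/26.98 = 1.961 mol
  O: 47.1/16.0 = 2.944 mol
Divide by smallest (1.961):
  Al: 1.961/1.961 = 1.0
  O: 2.944/1.961 = 1.5
Multiply all ratios by 2 to obtain whole numbers.
Empirical formula: Al2O3

Al2O3


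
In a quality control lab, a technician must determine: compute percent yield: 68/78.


% yield = actual/theoretical × 100
= 68/78 × 100
= 87.18%

87.18%


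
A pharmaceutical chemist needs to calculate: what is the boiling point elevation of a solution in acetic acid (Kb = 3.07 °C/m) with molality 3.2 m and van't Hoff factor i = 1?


ΔTb = Kb × m × i
= 3.07 × 3.2 × 1
= 9.824 °C

9.824 °C


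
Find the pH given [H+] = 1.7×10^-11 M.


pH = -log10([H+]) = -log10(1.7×10^-11)
= 11 - log10(1.7)
= 11 - 0.23
= 10.77

10.77


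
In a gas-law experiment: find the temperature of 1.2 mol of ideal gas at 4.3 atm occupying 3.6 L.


PV = nRT  (R = 0.08206 L·atm/(mol·K))
T = PV/(nR) = 4.3×3.6/(1.2×0.08206)
= 15.48/0.098472
= 157.20 K

157.20 K


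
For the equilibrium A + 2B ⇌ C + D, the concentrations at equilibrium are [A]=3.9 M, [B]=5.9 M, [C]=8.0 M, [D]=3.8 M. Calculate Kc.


Kc = [C][D]/([A][B]^2)
= (8.0^1 × 3.8^1)/(3.9^1 × 5.9^2)
= 30.4/135.759
= 0.2239

0.2239


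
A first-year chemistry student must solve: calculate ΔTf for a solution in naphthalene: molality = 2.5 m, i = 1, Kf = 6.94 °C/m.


ΔTf = Kf × m × i
= 6.94 × 2.5 × 1
= 17.35 °C

17.35 °C


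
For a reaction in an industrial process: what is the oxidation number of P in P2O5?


2x + 5(-2) = 0, so x = +5
Oxidation number: +5

+5


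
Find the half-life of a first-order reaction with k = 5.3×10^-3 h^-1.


t½ = ln2/k = 0.693147/(5.3×10^-3 h^-1)
= 130.8 h

130.8 h


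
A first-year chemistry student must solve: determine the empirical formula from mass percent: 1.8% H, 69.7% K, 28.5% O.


Assume 100 g sample. Moles of each element:
  H: 1.8/1.008 = 1.786 mol
  K: 69.7/39.1 = 1.783 mol
  O: 28.5/16.0 = 1.781 mol
Divide by smallest (1.781):
  H: 1.786/1.781 = 1.0
  K: 1.783/1.781 = 1.0
  O: 1.781/1.781 = 1.0
Empirical formula: KOH

KOH


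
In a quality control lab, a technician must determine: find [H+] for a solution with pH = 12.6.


[H+] = 10^(-pH) = 10^(-12.6)
= 2.51×10^-13 M

2.51×10^-13 M


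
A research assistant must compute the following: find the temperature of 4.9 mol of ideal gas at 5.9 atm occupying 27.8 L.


PV = nRT  (R = 0.08206 L·atm/(mol·K))
T = PV/(nR) = 5.9×27.8/(4.9×0.08206)
= 164.02/0.402094
= 407.91 K

407.91 K


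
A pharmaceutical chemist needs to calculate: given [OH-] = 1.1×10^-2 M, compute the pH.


pOH = -log10([OH-]) = -log10(1.1×10^-2)
= 2 - log10(1.1) = 1.96
pH = 14 - pOH = 14 - 1.96 = 12.04

12.04


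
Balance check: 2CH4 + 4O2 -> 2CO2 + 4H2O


Equation: 2CH4 + 4O2 -> 2CO2 + 4H2O
Check atoms: C: 2=2, H: 8=8, O: 8=8
Balanced

Yes, balanced


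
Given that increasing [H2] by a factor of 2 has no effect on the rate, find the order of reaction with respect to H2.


rate ∝ [H2]^n
rate ∝ [H2]^0
Order in H2: 0

0


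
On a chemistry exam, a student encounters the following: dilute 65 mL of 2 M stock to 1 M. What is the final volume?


C1V1 = C2V2
2 × 65 = 1 × V2
V2 = 130/1 = 130.0 mL

130.0 mL


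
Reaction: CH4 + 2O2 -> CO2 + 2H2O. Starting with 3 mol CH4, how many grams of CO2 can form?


Mole ratio CO2:CH4 = 1:1
n(CO2) = 3 × 1/1 = 3.000 mol
mass = 3.000 × 44.01 = 132.03 g

132.03 g


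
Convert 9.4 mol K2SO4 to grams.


M(K2SO4) = 174.27 g/mol
mass = n × M = 9.4 × 174.27 = 1638.14 g

1638.14 g


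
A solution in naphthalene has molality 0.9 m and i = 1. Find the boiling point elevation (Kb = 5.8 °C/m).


ΔTb = Kb × m × i
= 5.8 × 0.9 × 1
= 5.22 °C

5.22 °C


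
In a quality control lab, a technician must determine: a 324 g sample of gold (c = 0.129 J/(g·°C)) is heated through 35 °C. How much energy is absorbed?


q = mcΔT = 324 × 0.129 × 35
= 1462.86 J

1462.86 J


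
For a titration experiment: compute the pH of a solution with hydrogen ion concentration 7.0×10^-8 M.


pH = -log10([H+]) = -log10(7.0×10^-8)
= 8 - log10(7.0)
= 8 - 0.85
= 7.15

7.15


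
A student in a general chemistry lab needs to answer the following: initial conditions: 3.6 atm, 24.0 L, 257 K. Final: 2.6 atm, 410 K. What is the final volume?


P1V1/T1 = P2V2/T2
V2 = P1V1T2/(T1P2)
= 3.6×24.0×410/(257×2.6)
= 53.014 L

53.014 L


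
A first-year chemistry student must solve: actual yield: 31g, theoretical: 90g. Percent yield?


% yield = actual/theoretical × 100
= 31/90 × 100
= 34.44%

34.44%


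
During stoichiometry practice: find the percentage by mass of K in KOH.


M(KOH) = 1×39.1 + 1×16.0 + 1×1.008 = 56.108 g/mol
Mass of K = 1 × 39.1 = 39.10 g/mol
% K = 39.10/56.108 × 100 = 69.69%

69.69%


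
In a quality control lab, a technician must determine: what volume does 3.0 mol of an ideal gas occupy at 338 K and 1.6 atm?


PV = nRT  (R = 0.08206 L·atm/(mol·K))
V = nRT/P = 3.0×0.08206×338/1.6
= 52.006 L

52.006 L


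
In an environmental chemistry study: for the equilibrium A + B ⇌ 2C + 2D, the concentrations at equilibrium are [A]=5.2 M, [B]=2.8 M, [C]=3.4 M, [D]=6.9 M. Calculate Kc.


Kc = [C]^2[D]^2/([A][B])
= (3.4^2 × 6.9^2)/(5.2^1 × 2.8^1)
= 550.3716/14.56
= 37.80

37.80


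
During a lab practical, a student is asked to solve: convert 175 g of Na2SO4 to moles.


M(Na2SO4) = 142.05 g/mol
n = mass/M = 175/142.05 = 1.232 mol

1.232 mol


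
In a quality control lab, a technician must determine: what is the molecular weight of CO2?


M(CO2) = 1×12.01 + 2×16.0
= 12.01 + 32.0
= 44.01 g/mol

44.01 g/mol


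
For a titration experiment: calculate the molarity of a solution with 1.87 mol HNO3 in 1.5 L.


M = n/V = 1.87/1.5 = 1.247 mol/L

1.247 M


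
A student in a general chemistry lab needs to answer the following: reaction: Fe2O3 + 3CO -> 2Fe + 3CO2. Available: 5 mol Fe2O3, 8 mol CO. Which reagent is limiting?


Mole ratio available / coefficient:
  Fe2O3: 5/1 = 5.000
  CO: 8/3 = 2.667
Smaller ratio is limiting.

CO


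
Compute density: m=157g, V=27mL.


ρ = mass/volume
= 157/27
= 5.815 g/mL

5.815 g/mL


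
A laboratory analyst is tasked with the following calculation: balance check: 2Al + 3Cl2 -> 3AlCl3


Equation: 2Al + 3Cl2 -> 3AlCl3
Check atoms: Al: 2≠3, Cl: 6≠9
Not balanced

No, not balanced


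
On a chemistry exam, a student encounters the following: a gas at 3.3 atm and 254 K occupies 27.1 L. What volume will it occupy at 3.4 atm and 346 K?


P1V1/T1 = P2V2/T2
V2 = P1V1T2/(T1P2)
= 3.3×27.1×346/(254×3.4)
= 35.83 L

35.83 L


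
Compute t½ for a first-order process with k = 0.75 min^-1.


t½ = ln2/k = 0.693147/(0.75 min^-1)
= 0.9242 min

0.9242 min


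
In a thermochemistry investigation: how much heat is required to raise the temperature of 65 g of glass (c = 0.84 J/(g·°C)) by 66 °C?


q = mcΔT = 65 × 0.84 × 66
= 3603.60 J

3603.60 J


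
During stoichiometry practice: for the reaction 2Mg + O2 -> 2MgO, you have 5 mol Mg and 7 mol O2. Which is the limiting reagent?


Mole ratio available / coefficient:
  Mg: 5/2 = 2.500
  O2: 7/1 = 7.000
Smaller ratio is limiting.

Mg


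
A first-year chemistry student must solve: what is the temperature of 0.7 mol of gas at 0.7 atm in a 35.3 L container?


PV = nRT  (R = 0.08206 L·atm/(mol·K))
T = PV/(nR) = 0.7×35.3/(0.7×0.08206)
= 24.71/0.057442
= 430.17 K

430.17 K


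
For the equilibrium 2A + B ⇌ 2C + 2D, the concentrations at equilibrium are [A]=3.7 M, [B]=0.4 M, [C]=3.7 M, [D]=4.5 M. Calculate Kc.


Kc = [C]^2[D]^2/([A]^2[B])
= (3.7^2 × 4.5^2)/(3.7^2 × 0.4^1)
= 277.2225/5.476
= 50.63

50.63


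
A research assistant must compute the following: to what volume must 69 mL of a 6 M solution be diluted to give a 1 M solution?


C1V1 = C2V2
6 × 69 = 1 × V2
V2 = 414/1 = 414.0 mL

414.0 mL


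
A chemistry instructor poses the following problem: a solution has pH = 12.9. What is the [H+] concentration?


[H+] = 10^(-pH) = 10^(-12.9)
= 1.26×10^-13 M

1.26×10^-13 M


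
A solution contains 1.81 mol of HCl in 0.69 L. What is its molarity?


M = n/V = 1.81/0.69 = 2.623 mol/L

2.623 M


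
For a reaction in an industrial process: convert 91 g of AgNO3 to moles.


M(AgNO3) = 169.88 g/mol
n = mass/M = 91/169.88 = 0.5357 mol

0.5357 mol


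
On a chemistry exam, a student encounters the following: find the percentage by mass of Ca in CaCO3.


M(CaCO3) = 1×40.08 + 1×12.01 + 3×16.0 = 100.09 g/mol
Mass of Ca = 1 × 40.08 = 40.08 g/mol
% Ca = 40.08/100.09 × 100 = 40.04%

40.04%


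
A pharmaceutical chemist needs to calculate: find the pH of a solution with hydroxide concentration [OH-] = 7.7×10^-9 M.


pOH = -log10([OH-]) = -log10(7.7×10^-9)
= 9 - log10(7.7) = 8.11
pH = 14 - pOH = 14 - 8.11 = 5.89

5.89


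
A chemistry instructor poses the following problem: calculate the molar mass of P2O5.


M(P2O5) = 2×30.97 + 5×16.0
= 61.94 + 80.0
= 141.94 g/mol

141.94 g/mol


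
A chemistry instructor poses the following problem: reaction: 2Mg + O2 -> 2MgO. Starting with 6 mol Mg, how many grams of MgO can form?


Mole ratio MgO:Mg = 2:2
n(MgO) = 6 × 2/2 = 6.000 mol
mass = 6.000 × 40.31 = 241.86 g

241.86 g


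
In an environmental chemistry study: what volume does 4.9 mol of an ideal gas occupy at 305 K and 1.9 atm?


PV = nRT  (R = 0.08206 L·atm/(mol·K))
V = nRT/P = 4.9×0.08206×305/1.9
= 64.547 L

64.547 L


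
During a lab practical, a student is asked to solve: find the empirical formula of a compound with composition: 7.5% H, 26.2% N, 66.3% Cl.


Assume 100 g sample. Moles of each element:
  H: 7.5/1.008 = 7.44 mol
  N: 26.2/14.01 = 1.87 mol
  Cl: 66.3/35.45 = 1.87 mol
Divide by smallest (1.87):
  H: 7.44/1.87 = 3.98
  N: 1.87/1.87 = 1.0
  Cl: 1.87/1.87 = 1.0
Empirical formula: NH4Cl

NH4Cl


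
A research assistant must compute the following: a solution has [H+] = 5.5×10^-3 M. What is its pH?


pH = -log10([H+]) = -log10(5.5×10^-3)
= 3 - log10(5.5)
= 3 - 0.74
= 2.26

2.26


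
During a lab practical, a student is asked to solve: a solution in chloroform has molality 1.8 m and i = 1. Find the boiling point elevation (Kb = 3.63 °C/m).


ΔTb = Kb × m × i
= 3.63 × 1.8 × 1
= 6.534 °C

6.534 °C


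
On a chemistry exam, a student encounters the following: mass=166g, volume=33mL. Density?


ρ = mass/volume
= 166/33
= 5.03 g/mL

5.03 g/mL


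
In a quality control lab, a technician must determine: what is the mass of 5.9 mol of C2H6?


M(C2H6) = 30.07 g/mol
mass = n × M = 5.9 × 30.07 = 177.41 g

177.41 g


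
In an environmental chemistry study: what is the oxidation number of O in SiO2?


O is usually -2
Oxidation number: -2

-2


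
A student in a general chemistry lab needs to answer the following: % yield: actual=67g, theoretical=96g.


% yield = actual/theoretical × 100
= 67/96 × 100
= 69.79%

69.79%


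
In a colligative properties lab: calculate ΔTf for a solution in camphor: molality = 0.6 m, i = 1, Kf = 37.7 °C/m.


ΔTf = Kf × m × i
= 37.7 × 0.6 × 1
= 22.62 °C

22.62 °C


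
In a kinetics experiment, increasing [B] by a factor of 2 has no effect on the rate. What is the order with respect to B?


rate ∝ [B]^n
rate ∝ [B]^0
Order in B: 0

0


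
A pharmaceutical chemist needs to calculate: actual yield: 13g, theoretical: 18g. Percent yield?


% yield = actual/theoretical × 100
= 13/18 × 100
= 72.22%

72.22%


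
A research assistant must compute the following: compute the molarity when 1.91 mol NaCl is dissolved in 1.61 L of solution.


M = n/V = 1.91/1.61 = 1.186 mol/L

1.186 M


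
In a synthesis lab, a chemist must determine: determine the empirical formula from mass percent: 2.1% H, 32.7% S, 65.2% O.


Assume 100 g sample. Moles of each element:
  H: 2.1/1.008 = 2.083 mol
  S: 32.7/32.07 = 1.02 mol
  O: 65.2/16.0 = 4.075 mol
Divide by smallest (1.02):
  H: 2.083/1.02 = 2.04
  S: 1.02/1.02 = 1.0
  O: 4.075/1.02 = 4.0
Empirical formula: H2SO4

H2SO4


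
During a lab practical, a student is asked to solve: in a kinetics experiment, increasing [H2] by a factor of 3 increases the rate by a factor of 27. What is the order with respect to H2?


rate ∝ [H2]^n
3^n = 27 → n = 3
Order in H2: 3

3


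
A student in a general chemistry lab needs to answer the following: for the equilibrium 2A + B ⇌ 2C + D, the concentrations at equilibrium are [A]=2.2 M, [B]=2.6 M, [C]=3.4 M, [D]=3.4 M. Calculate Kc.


Kc = [C]^2[D]/([A]^2[B])
= (3.4^2 × 3.4^1)/(2.2^2 × 2.6^1)
= 39.304/12.584
= 3.123

3.123


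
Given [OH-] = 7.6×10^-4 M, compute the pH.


pOH = -log10([OH-]) = -log10(7.6×10^-4)
= 4 - log10(7.6) = 3.12
pH = 14 - pOH = 14 - 3.12 = 10.88

10.88


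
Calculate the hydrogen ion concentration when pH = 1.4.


[H+] = 10^(-pH) = 10^(-1.4)
= 3.98×10^-2 M

3.98×10^-2 M


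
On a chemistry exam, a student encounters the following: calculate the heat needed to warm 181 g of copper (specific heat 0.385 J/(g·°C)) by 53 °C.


q = mcΔT = 181 × 0.385 × 53
= 3693.31 J

3693.31 J


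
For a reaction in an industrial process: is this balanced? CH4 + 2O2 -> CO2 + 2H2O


Equation: CH4 + 2O2 -> CO2 + 2H2O
Check atoms: C: 1=1, H: 4=4, O: 4=4
Balanced

Yes, balanced


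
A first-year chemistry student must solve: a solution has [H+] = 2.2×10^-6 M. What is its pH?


pH = -log10([H+]) = -log10(2.2×10^-6)
= 6 - log10(2.2)
= 6 - 0.34
= 5.66

5.66


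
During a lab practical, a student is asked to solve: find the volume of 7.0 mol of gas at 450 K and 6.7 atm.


PV = nRT  (R = 0.08206 L·atm/(mol·K))
V = nRT/P = 7.0×0.08206×450/6.7
= 38.58 L

38.58 L


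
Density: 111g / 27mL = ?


ρ = mass/volume
= 111/27
= 4.111 g/mL

4.111 g/mL


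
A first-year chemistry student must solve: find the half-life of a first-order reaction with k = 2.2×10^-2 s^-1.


t½ = ln2/k = 0.693147/(2.2×10^-2 s^-1)
= 31.51 s

31.51 s


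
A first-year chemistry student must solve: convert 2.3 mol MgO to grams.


M(MgO) = 40.31 g/mol
mass = n × M = 2.3 × 40.31 = 92.71 g

92.71 g


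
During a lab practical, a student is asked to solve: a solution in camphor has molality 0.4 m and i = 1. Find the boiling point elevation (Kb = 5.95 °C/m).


ΔTb = Kb × m × i
= 5.95 × 0.4 × 1
= 2.38 °C

2.38 °C


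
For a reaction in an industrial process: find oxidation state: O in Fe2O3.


O is usually -2
Oxidation number: -2

-2


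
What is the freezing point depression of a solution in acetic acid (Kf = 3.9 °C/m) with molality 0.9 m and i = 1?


ΔTf = Kf × m × i
= 3.9 × 0.9 × 1
= 3.51 °C

3.51 °C


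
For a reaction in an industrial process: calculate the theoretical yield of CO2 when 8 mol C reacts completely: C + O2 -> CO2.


Mole ratio CO2:C = 1:1
n(CO2) = 8 × 1/1 = 8.000 mol
mass = 8.000 × 44.01 = 352.08 g

352.08 g


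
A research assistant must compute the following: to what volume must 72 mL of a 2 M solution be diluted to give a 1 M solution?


C1V1 = C2V2
2 × 72 = 1 × V2
V2 = 144/1 = 144.0 mL

144.0 mL


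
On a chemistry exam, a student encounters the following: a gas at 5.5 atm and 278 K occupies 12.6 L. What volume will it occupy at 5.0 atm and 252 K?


P1V1/T1 = P2V2/T2
V2 = P1V1T2/(T1P2)
= 5.5×12.6×252/(278×5.0)
= 12.564 L

12.564 L


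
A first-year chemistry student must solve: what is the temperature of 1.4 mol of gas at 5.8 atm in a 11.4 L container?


PV = nRT  (R = 0.08206 L·atm/(mol·K))
T = PV/(nR) = 5.8×11.4/(1.4×0.08206)
= 66.12/0.114884
= 575.54 K

575.54 K


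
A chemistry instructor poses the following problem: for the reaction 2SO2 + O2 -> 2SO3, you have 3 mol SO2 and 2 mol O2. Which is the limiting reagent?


Mole ratio available / coefficient:
  SO2: 3/2 = 1.500
  O2: 2/1 = 2.000
Smaller ratio is limiting.

SO2


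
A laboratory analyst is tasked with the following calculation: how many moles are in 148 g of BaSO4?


M(BaSO4) = 233.4 g/mol
n = mass/M = 148/233.4 = 0.6341 mol

0.6341 mol


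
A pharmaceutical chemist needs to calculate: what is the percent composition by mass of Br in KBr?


M(KBr) = 1×39.1 + 1×79.9 = 119.00 g/mol
Mass of Br = 1 × 79.9 = 79.90 g/mol
% Br = 79.90/119.00 × 100 = 67.14%

67.14%


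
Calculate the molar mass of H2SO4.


M(H2SO4) = 2×1.008 + 1×32.07 + 4×16.0
= 2.02 + 32.07 + 64.0
= 98.09 g/mol

98.09 g/mol


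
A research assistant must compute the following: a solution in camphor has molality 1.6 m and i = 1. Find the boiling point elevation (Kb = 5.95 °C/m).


ΔTb = Kb × m × i
= 5.95 × 1.6 × 1
= 9.52 °C

9.52 °C
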